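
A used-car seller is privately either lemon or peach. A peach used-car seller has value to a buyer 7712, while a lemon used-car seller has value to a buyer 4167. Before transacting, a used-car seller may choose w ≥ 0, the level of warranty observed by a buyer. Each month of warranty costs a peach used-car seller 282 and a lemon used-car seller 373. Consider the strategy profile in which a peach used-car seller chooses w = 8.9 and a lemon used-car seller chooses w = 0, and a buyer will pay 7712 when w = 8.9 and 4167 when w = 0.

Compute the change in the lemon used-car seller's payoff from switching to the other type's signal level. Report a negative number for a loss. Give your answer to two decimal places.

Playing w = 0 the lemon used-car seller receives 4167.
Deviating to w = 8.9 brings payment 7712 at cost 373 × 8.9 = 3319.7, netting 4392.3.
Gain from deviating: 4392.3 − 4167 = 225.30.
The gain is positive, so the lemon type's incentive-compatibility constraint is violated — this profile is not a separating equilibrium.

225.30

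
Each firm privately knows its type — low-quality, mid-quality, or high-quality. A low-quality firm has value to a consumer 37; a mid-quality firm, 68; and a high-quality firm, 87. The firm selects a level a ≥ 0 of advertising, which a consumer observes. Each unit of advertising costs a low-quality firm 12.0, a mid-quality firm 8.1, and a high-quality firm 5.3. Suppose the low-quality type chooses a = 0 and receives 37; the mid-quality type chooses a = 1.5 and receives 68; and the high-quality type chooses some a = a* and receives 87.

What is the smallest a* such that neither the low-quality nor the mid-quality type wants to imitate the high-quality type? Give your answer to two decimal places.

Mid-quality type (on-path payoff 68 − 8.1×1.5 = 55.85) won't mimic when 55.85 ≥ 87 − 8.1·a*, i.e. a* ≥ 3.85.
Low-quality type (on-path payoff 37) won't mimic when 37 ≥ 87 − 12.0·a*, i.e. a* ≥ 4.17.
Both must hold, so a* = max(4.17, 3.85) = 4.17. The low-quality type's constraint binds.

4.17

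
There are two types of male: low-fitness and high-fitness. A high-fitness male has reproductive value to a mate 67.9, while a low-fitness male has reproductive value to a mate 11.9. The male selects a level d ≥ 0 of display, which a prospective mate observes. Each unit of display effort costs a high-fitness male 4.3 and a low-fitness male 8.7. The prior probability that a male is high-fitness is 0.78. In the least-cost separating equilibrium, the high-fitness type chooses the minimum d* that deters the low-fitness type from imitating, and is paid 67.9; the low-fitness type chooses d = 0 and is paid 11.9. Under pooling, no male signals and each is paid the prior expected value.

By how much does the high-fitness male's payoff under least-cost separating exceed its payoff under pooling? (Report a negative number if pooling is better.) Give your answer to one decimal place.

Least-cost separating signal: d* solves 11.9 = 67.9 − 8.7·d*, so d* = (67.9 − 11.9)/8.7 ≈ 6.4368.
High-fitness type's separating payoff: 67.9 − 4.3 × d* = 67.9 − 4.3 × (67.9 − 11.9)/8.7 = 67.9 − 240.8/8.7 ≈ 40.222.
Pooling payoff: 0.78 × 67.9 + 0.22 × 11.9 = 55.58.
Difference: 40.222 − 55.58 = -15.358, i.e. -15.4 to one decimal place.
The high-fitness type would prefer the pooling outcome.

-15.4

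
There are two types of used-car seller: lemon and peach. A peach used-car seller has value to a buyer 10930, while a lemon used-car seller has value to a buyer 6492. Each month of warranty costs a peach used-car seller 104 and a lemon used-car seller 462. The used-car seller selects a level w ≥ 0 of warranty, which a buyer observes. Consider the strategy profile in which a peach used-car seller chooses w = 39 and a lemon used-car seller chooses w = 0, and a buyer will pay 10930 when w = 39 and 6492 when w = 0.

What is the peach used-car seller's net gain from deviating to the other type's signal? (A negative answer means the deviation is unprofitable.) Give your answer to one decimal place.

Playing w = 39 the peach used-car seller receives 10930 − 104 × 39 = 6874.
Deviating to w = 0 yields 6492 instead.
Gain from deviating: 6492 − 6874 = -382.0.
The gain is negative, so the peach type's incentive-compatibility constraint is satisfied.

-382.0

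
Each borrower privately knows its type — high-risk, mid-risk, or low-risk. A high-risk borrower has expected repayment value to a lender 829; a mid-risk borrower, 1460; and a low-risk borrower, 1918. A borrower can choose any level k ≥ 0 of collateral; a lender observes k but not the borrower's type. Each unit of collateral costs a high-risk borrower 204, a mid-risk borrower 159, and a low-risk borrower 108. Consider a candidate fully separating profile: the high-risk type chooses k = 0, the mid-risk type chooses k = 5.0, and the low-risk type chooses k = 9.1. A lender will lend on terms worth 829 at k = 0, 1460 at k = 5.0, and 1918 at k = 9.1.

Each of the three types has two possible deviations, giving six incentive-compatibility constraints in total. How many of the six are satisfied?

High-risk (own payoff 829): to k=5.0 gives 1460 − 204×5.0 = 440 → no gain ✓; to k=9.1 gives 1918 − 204×9.1 = 61.6 → no gain ✓.
Low-risk (own payoff 1918 − 108×9.1 = 935.2): to k=0 gives 829 → no gain ✓; to k=5.0 gives 1460 − 108×5.0 = 920 → no gain ✓.
Mid-risk (own payoff 1460 − 159×5.0 = 665): to k=0 gives 829 → profitable ✗; to k=9.1 gives 1918 − 159×9.1 = 471.1 → no gain ✓.
5 of the 6 constraints hold; not an equilibrium.

5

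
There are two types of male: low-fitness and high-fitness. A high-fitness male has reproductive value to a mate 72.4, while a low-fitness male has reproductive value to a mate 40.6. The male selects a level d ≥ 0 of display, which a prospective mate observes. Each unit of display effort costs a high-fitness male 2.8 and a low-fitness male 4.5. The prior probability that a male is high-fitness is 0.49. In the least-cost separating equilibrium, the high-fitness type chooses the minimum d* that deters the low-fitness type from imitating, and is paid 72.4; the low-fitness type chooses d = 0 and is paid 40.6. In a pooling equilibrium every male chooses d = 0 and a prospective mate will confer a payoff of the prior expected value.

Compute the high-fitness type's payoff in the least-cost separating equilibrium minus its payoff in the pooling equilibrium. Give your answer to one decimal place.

Least-cost separating signal: d* solves 40.6 = 72.4 − 4.5·d*, so d* = (72.4 − 40.6)/4.5 ≈ 7.0667.
High-fitness type's separating payoff: 72.4 − 2.8 × d* = 72.4 − 2.8 × (72.4 − 40.6)/4.5 = 72.4 − 89.04/4.5 ≈ 52.613.
Pooling payoff: 0.49 × 72.4 + 0.51 × 40.6 = 56.182.
Difference: 52.613 − 56.182 = -3.569, i.e. -3.6 to one decimal place.
The high-fitness type would prefer the pooling outcome.

-3.6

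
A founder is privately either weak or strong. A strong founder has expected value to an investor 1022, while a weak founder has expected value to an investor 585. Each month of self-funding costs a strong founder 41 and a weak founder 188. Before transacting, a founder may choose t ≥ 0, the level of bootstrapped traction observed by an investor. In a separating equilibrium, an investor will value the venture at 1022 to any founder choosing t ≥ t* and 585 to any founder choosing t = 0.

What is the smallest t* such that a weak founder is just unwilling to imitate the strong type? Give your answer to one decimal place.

2.3

A weak founder choosing t = 0 receives 585.
Imitating at t* instead would pay 1022 at cost 188·t*, netting 1022 − 188·t*.
Indifference: 585 = 1022 − 188·t*, so t* = (1022 − 585) / 188 ≈ 2.3.
At t* the weak type's incentive constraint just binds; the strong type strictly prefers t* since its per-unit cost is lower.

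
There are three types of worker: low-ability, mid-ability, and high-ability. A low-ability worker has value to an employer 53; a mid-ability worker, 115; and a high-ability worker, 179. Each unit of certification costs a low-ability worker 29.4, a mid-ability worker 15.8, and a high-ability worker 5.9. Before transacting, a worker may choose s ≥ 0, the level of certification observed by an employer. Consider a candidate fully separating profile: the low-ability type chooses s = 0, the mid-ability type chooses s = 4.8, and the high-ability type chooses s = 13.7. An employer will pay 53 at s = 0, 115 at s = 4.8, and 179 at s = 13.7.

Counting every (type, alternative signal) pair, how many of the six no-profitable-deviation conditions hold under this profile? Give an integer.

5

Mid-ability (own payoff 115 − 15.8×4.8 = 39.16): to s=0 gives 53 → profitable ✗; to s=13.7 gives 179 − 15.8×13.7 = -37.46 → no gain ✓.
High-ability (own payoff 179 − 5.9×13.7 = 98.17): to s=0 gives 53 → no gain ✓; to s=4.8 gives 115 − 5.9×4.8 = 86.68 → no gain ✓.
Low-ability (own payoff 53): to s=4.8 gives 115 − 29.4×4.8 = -26.12 → no gain ✓; to s=13.7 gives 179 − 29.4×13.7 = -223.78 → no gain ✓.
5 of the 6 constraints hold; not an equilibrium.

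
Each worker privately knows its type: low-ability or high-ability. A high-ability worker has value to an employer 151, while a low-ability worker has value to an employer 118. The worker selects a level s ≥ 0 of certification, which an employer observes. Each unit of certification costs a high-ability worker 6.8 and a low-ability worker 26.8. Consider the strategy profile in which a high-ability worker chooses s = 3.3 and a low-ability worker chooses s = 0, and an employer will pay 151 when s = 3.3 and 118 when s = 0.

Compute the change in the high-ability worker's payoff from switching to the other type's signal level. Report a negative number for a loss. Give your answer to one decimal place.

-10.6

Playing s = 3.3 the high-ability worker receives 151 − 6.8 × 3.3 = 128.56.
Deviating to s = 0 yields 118 instead.
Gain from deviating: 118 − 128.56 = -10.56, i.e. -10.6 to one decimal place.
The gain is negative, so the high-ability type's incentive-compatibility constraint is satisfied.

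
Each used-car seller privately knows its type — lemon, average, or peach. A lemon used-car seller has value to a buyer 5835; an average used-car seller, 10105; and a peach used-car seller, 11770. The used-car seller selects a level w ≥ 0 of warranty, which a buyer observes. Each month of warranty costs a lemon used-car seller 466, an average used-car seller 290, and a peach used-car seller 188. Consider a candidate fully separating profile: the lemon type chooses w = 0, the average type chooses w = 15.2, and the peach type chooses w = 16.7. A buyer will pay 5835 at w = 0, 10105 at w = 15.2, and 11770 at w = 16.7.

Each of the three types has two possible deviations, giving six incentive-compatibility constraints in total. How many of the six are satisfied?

Peach (own payoff 11770 − 188×16.7 = 8630.4): to w=0 gives 5835 → no gain ✓; to w=15.2 gives 10105 − 188×15.2 = 7247.4 → no gain ✓.
Average (own payoff 10105 − 290×15.2 = 5697): to w=0 gives 5835 → profitable ✗; to w=16.7 gives 11770 − 290×16.7 = 6927 → profitable ✗.
Lemon (own payoff 5835): to w=15.2 gives 10105 − 466×15.2 = 3021.8 → no gain ✓; to w=16.7 gives 11770 − 466×16.7 = 3987.8 → no gain ✓.
4 of the 6 constraints hold; not an equilibrium.

4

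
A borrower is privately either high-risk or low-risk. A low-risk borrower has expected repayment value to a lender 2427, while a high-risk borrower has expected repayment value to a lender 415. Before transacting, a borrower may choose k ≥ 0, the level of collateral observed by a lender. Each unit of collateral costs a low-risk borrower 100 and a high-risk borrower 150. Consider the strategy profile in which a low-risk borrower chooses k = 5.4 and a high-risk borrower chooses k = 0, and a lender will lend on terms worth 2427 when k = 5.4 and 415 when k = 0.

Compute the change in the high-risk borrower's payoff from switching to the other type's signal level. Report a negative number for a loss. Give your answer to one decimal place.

Playing k = 0 the high-risk borrower receives 415.
Deviating to k = 5.4 brings payment 2427 at cost 150 × 5.4 = 810, netting 1617.
Gain from deviating: 1617 − 415 = 1202.0.
The gain is positive, so the high-risk type's incentive-compatibility constraint is violated — this profile is not a separating equilibrium.

1202.0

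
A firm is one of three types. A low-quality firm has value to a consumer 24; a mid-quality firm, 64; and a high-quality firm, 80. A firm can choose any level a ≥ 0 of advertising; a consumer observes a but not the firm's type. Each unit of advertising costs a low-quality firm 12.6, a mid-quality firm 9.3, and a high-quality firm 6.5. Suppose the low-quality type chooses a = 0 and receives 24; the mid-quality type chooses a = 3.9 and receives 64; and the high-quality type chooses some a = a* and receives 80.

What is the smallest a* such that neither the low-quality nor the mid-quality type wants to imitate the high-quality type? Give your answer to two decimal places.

Low-quality type (on-path payoff 24) won't mimic when 24 ≥ 80 − 12.6·a*, i.e. a* ≥ 4.44.
Mid-quality type (on-path payoff 64 − 9.3×3.9 = 27.73) won't mimic when 27.73 ≥ 80 − 9.3·a*, i.e. a* ≥ 5.62.
Both must hold, so a* = max(4.44, 5.62) = 5.62. The mid-quality type's constraint binds.

5.62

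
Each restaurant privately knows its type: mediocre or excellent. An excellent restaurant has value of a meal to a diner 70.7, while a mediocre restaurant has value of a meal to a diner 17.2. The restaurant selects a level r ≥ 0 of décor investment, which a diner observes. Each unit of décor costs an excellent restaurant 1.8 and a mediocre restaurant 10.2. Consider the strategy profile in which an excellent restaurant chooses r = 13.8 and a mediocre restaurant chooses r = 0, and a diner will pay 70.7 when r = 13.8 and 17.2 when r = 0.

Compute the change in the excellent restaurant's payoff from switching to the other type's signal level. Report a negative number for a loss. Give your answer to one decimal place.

Playing r = 13.8 the excellent restaurant receives 70.7 − 1.8 × 13.8 = 45.86.
Deviating to r = 0 yields 17.2 instead.
Gain from deviating: 17.2 − 45.86 = -28.66, i.e. -28.7 to one decimal place.
The gain is negative, so the excellent type's incentive-compatibility constraint is satisfied.

-28.7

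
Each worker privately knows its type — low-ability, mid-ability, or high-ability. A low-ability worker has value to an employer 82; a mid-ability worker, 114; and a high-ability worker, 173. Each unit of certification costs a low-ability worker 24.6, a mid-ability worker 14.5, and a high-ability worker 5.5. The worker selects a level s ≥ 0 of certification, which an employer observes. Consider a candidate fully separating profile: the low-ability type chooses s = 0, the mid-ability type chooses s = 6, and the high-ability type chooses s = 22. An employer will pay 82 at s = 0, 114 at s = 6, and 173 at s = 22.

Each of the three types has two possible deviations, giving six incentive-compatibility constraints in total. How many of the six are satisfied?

Low-ability (own payoff 82): to s=6 gives 114 − 24.6×6 = -33.6 → no gain ✓; to s=22 gives 173 − 24.6×22 = -368.2 → no gain ✓.
Mid-ability (own payoff 114 − 14.5×6 = 27): to s=0 gives 82 → profitable ✗; to s=22 gives 173 − 14.5×22 = -146 → no gain ✓.
High-ability (own payoff 173 − 5.5×22 = 52): to s=0 gives 82 → profitable ✗; to s=6 gives 114 − 5.5×6 = 81 → profitable ✗.
3 of the 6 constraints hold; not an equilibrium.

3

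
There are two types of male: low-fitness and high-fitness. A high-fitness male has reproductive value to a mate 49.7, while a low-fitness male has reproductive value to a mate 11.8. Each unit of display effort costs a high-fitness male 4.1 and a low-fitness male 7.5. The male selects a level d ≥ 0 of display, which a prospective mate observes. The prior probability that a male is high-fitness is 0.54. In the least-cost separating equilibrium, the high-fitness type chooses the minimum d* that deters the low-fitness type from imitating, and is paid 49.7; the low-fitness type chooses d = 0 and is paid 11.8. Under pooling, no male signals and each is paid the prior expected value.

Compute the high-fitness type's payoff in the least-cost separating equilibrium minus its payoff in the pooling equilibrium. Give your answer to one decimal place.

-3.3

Least-cost separating signal: d* solves 11.8 = 49.7 − 7.5·d*, so d* = (49.7 − 11.8)/7.5 ≈ 5.0533.
High-fitness type's separating payoff: 49.7 − 4.1 × d* = 49.7 − 4.1 × (49.7 − 11.8)/7.5 = 49.7 − 155.39/7.5 ≈ 28.981.
Pooling payoff: 0.54 × 49.7 + 0.46 × 11.8 = 32.266.
Difference: 28.981 − 32.266 = -3.285, i.e. -3.3 to one decimal place.
The high-fitness type would prefer the pooling outcome.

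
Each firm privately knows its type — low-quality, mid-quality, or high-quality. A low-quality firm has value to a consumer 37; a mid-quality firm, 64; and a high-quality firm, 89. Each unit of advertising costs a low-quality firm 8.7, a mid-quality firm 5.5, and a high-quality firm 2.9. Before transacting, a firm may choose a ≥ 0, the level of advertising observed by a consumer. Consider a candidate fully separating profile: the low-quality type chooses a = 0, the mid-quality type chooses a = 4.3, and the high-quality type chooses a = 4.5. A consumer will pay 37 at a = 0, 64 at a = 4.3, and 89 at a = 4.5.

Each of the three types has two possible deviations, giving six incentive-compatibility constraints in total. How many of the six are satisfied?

4

Low-quality (own payoff 37): to a=4.3 gives 64 − 8.7×4.3 = 26.59 → no gain ✓; to a=4.5 gives 89 − 8.7×4.5 = 49.85 → profitable ✗.
Mid-quality (own payoff 64 − 5.5×4.3 = 40.35): to a=0 gives 37 → no gain ✓; to a=4.5 gives 89 − 5.5×4.5 = 64.25 → profitable ✗.
High-quality (own payoff 89 − 2.9×4.5 = 75.95): to a=0 gives 37 → no gain ✓; to a=4.3 gives 64 − 2.9×4.3 = 51.53 → no gain ✓.
4 of the 6 constraints hold; not an equilibrium.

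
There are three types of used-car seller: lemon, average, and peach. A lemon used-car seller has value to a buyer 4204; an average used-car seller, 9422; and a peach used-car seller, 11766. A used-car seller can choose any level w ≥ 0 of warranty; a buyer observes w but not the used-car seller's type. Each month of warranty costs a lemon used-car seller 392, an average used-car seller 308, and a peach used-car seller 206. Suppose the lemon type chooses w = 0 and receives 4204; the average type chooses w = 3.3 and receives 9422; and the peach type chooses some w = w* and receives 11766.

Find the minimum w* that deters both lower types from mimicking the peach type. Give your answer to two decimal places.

19.29

Average type (on-path payoff 9422 − 308×3.3 = 8405.6) won't mimic when 8405.6 ≥ 11766 − 308·w*, i.e. w* ≥ 10.91.
Lemon type (on-path payoff 4204) won't mimic when 4204 ≥ 11766 − 392·w*, i.e. w* ≥ 19.29.
Both must hold, so w* = max(19.29, 10.91) = 19.29. The lemon type's constraint binds.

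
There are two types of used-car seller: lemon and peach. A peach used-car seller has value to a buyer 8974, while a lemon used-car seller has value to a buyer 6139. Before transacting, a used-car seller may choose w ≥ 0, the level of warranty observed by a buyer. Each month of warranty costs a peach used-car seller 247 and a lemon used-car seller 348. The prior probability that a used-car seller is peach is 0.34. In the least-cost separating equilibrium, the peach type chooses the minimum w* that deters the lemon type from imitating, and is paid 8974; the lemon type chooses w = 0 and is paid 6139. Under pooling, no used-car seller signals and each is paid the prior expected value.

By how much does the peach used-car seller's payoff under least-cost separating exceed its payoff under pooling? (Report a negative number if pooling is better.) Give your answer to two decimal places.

Least-cost separating signal: w* solves 6139 = 8974 − 348·w*, so w* = (8974 − 6139)/348 ≈ 8.1466.
Peach type's separating payoff: 8974 − 247 × w* = 8974 − 247 × (8974 − 6139)/348 = 8974 − 700245/348 ≈ 6961.8017.
Pooling payoff: 0.34 × 8974 + 0.66 × 6139 = 7102.9.
Difference: 6961.8017 − 7102.9 = -141.0983, i.e. -141.10 to two decimal places.
The peach type would prefer the pooling outcome.

-141.10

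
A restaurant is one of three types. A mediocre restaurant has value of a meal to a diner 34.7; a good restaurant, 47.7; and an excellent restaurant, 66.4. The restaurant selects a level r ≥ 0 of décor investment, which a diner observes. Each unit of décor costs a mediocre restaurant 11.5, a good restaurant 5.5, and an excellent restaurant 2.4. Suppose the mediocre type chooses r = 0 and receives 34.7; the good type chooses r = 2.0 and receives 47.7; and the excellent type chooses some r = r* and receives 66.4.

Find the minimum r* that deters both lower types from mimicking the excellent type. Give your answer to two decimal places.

Good type (on-path payoff 47.7 − 5.5×2.0 = 36.7) won't mimic when 36.7 ≥ 66.4 − 5.5·r*, i.e. r* ≥ 5.40.
Mediocre type (on-path payoff 34.7) won't mimic when 34.7 ≥ 66.4 − 11.5·r*, i.e. r* ≥ 2.76.
Both must hold, so r* = max(2.76, 5.40) = 5.40. The good type's constraint binds.

5.40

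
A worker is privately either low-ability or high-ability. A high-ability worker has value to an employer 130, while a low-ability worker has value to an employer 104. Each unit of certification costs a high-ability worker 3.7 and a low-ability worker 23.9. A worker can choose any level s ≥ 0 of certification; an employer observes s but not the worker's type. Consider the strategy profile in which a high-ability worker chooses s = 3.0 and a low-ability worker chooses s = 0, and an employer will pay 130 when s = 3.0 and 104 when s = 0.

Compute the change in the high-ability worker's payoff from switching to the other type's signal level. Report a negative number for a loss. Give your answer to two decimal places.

-14.90

Playing s = 3.0 the high-ability worker receives 130 − 3.7 × 3.0 = 118.9.
Deviating to s = 0 yields 104 instead.
Gain from deviating: 104 − 118.9 = -14.90.
The gain is negative, so the high-ability type's incentive-compatibility constraint is satisfied.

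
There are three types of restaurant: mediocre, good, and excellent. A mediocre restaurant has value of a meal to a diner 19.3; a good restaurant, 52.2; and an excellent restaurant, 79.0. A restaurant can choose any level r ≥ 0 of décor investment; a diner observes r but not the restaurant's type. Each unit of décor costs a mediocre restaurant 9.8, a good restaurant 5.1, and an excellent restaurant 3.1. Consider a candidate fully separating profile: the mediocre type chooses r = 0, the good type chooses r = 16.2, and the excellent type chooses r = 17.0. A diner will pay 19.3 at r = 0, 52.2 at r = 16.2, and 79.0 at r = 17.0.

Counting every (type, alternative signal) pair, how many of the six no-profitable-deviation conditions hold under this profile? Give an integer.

Good (own payoff 52.2 − 5.1×16.2 = -30.42): to r=0 gives 19.3 → profitable ✗; to r=17.0 gives 79.0 − 5.1×17.0 = -7.7 → profitable ✗.
Excellent (own payoff 79.0 − 3.1×17.0 = 26.3): to r=0 gives 19.3 → no gain ✓; to r=16.2 gives 52.2 − 3.1×16.2 = 1.98 → no gain ✓.
Mediocre (own payoff 19.3): to r=16.2 gives 52.2 − 9.8×16.2 = -106.56 → no gain ✓; to r=17.0 gives 79.0 − 9.8×17.0 = -87.6 → no gain ✓.
4 of the 6 constraints hold; not an equilibrium.

4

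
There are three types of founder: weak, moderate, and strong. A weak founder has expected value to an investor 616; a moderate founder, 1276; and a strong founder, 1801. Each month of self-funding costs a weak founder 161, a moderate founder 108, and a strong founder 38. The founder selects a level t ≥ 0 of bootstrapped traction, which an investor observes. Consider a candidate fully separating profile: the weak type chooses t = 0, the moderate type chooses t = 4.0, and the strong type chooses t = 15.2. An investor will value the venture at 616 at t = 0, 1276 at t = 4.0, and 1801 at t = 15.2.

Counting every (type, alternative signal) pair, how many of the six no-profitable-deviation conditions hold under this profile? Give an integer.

Weak (own payoff 616): to t=4.0 gives 1276 − 161×4.0 = 632 → profitable ✗; to t=15.2 gives 1801 − 161×15.2 = -646.2 → no gain ✓.
Moderate (own payoff 1276 − 108×4.0 = 844): to t=0 gives 616 → no gain ✓; to t=15.2 gives 1801 − 108×15.2 = 159.4 → no gain ✓.
Strong (own payoff 1801 − 38×15.2 = 1223.4): to t=0 gives 616 → no gain ✓; to t=4.0 gives 1276 − 38×4.0 = 1124 → no gain ✓.
5 of the 6 constraints hold; not an equilibrium.

5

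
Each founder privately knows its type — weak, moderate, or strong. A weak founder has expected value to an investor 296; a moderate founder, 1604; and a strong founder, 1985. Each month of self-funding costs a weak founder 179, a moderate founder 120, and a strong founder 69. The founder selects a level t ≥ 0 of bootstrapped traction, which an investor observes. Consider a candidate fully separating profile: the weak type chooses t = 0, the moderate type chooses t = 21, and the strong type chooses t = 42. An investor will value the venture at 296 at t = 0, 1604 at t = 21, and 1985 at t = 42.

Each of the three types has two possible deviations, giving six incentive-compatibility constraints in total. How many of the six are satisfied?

3

Strong (own payoff 1985 − 69×42 = -913): to t=0 gives 296 → profitable ✗; to t=21 gives 1604 − 69×21 = 155 → profitable ✗.
Moderate (own payoff 1604 − 120×21 = -916): to t=0 gives 296 → profitable ✗; to t=42 gives 1985 − 120×42 = -3055 → no gain ✓.
Weak (own payoff 296): to t=21 gives 1604 − 179×21 = -2155 → no gain ✓; to t=42 gives 1985 − 179×42 = -5533 → no gain ✓.
3 of the 6 constraints hold; not an equilibrium.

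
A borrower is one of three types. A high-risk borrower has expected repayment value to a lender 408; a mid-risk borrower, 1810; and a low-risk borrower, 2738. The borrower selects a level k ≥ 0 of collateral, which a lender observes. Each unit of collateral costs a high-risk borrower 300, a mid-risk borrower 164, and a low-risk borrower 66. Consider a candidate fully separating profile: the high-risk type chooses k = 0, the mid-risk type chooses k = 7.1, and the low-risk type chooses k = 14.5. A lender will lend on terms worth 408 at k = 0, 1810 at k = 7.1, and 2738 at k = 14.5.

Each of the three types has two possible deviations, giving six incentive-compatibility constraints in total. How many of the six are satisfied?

6

High-risk (own payoff 408): to k=7.1 gives 1810 − 300×7.1 = -320 → no gain ✓; to k=14.5 gives 2738 − 300×14.5 = -1612 → no gain ✓.
Mid-risk (own payoff 1810 − 164×7.1 = 645.6): to k=0 gives 408 → no gain ✓; to k=14.5 gives 2738 − 164×14.5 = 360 → no gain ✓.
Low-risk (own payoff 2738 − 66×14.5 = 1781): to k=0 gives 408 → no gain ✓; to k=7.1 gives 1810 − 66×7.1 = 1341.4 → no gain ✓.
6 of the 6 constraints hold; this profile is a separating equilibrium.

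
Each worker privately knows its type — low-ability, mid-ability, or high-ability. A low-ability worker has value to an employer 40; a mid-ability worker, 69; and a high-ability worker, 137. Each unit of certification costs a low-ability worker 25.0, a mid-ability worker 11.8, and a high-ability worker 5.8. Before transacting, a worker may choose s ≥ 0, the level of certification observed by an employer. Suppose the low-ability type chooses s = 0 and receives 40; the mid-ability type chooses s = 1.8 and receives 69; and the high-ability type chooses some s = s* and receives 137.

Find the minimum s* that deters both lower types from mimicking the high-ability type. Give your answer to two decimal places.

Low-ability type (on-path payoff 40) won't mimic when 40 ≥ 137 − 25.0·s*, i.e. s* ≥ 3.88.
Mid-ability type (on-path payoff 69 − 11.8×1.8 = 47.76) won't mimic when 47.76 ≥ 137 − 11.8·s*, i.e. s* ≥ 7.56.
Both must hold, so s* = max(3.88, 7.56) = 7.56. The mid-ability type's constraint binds.

7.56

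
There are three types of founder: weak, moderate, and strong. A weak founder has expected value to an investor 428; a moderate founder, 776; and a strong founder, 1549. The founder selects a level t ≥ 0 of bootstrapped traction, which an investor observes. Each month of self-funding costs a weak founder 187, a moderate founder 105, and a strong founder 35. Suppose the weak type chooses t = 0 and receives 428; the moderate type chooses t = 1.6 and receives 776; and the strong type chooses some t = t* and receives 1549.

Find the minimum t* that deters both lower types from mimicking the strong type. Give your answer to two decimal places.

8.96

Weak type (on-path payoff 428) won't mimic when 428 ≥ 1549 − 187·t*, i.e. t* ≥ 5.99.
Moderate type (on-path payoff 776 − 105×1.6 = 608) won't mimic when 608 ≥ 1549 − 105·t*, i.e. t* ≥ 8.96.
Both must hold, so t* = max(5.99, 8.96) = 8.96. The moderate type's constraint binds.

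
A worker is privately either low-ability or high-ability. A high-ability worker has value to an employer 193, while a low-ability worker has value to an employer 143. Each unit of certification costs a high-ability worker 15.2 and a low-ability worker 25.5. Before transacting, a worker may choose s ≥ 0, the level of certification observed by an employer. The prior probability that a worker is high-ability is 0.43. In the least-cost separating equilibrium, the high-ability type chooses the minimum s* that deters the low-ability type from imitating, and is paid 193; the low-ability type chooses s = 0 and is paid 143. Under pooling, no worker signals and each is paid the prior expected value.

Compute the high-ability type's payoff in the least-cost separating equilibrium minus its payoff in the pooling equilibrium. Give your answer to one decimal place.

Least-cost separating signal: s* solves 143 = 193 − 25.5·s*, so s* = (193 − 143)/25.5 ≈ 1.9608.
High-ability type's separating payoff: 193 − 15.2 × s* = 193 − 15.2 × (193 − 143)/25.5 = 193 − 760/25.5 ≈ 163.196.
Pooling payoff: 0.43 × 193 + 0.57 × 143 = 164.5.
Difference: 163.196 − 164.5 = -1.304, i.e. -1.3 to one decimal place.
The high-ability type would prefer the pooling outcome.

-1.3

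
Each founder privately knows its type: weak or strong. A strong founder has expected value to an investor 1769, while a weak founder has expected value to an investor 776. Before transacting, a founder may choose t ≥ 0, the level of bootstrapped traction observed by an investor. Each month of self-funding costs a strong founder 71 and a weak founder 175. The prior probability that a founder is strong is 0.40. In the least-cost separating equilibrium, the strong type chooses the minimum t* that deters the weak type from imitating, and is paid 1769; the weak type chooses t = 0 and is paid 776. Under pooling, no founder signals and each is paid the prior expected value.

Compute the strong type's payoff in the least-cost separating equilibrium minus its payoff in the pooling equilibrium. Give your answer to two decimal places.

192.93

Least-cost separating signal: t* solves 776 = 1769 − 175·t*, so t* = (1769 − 776)/175 ≈ 5.6743.
Strong type's separating payoff: 1769 − 71 × t* = 1769 − 71 × (1769 − 776)/175 = 1769 − 70503/175 ≈ 1366.1257.
Pooling payoff: 0.40 × 1769 + 0.60 × 776 = 1173.2.
Difference: 1366.1257 − 1173.2 = 192.9257, i.e. 192.93 to two decimal places.
The strong type prefers to separate.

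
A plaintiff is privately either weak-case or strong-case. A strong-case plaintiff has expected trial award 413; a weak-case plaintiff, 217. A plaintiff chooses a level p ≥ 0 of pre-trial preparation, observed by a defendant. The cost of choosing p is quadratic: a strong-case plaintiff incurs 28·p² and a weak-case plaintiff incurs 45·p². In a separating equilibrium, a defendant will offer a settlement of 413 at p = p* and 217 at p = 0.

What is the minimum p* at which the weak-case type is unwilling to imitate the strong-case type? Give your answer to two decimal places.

The weak-case type at p = 0 receives 217; imitating at p* yields 413 − 45·p*².
Indifference: 217 = 413 − 45·p*², so p*² = (413 − 217) / 45 ≈ 4.3556.
p* = √4.3556 ≈ 2.09.

2.09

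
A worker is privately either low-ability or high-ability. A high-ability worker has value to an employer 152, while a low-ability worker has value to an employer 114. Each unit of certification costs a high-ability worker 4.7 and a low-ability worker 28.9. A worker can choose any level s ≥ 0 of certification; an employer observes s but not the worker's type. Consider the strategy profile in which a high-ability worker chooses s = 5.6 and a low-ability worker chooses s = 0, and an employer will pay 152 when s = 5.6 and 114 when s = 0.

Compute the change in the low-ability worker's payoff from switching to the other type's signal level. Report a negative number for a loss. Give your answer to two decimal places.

-123.84

Playing s = 0 the low-ability worker receives 114.
Deviating to s = 5.6 brings payment 152 at cost 28.9 × 5.6 = 161.84, netting -9.84.
Gain from deviating: -9.84 − 114 = -123.84.
The gain is negative, so the low-ability type's incentive-compatibility constraint is satisfied.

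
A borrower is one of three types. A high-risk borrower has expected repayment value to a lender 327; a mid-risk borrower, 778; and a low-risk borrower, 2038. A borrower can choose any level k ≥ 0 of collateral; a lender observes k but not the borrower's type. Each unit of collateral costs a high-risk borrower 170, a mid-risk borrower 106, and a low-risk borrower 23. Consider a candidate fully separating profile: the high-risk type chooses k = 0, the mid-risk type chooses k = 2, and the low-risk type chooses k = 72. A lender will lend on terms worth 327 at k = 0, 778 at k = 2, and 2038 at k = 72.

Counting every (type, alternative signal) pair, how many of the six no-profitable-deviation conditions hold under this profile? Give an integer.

Low-risk (own payoff 2038 − 23×72 = 382): to k=0 gives 327 → no gain ✓; to k=2 gives 778 − 23×2 = 732 → profitable ✗.
High-risk (own payoff 327): to k=2 gives 778 − 170×2 = 438 → profitable ✗; to k=72 gives 2038 − 170×72 = -10202 → no gain ✓.
Mid-risk (own payoff 778 − 106×2 = 566): to k=0 gives 327 → no gain ✓; to k=72 gives 2038 − 106×72 = -5594 → no gain ✓.
4 of the 6 constraints hold; not an equilibrium.

4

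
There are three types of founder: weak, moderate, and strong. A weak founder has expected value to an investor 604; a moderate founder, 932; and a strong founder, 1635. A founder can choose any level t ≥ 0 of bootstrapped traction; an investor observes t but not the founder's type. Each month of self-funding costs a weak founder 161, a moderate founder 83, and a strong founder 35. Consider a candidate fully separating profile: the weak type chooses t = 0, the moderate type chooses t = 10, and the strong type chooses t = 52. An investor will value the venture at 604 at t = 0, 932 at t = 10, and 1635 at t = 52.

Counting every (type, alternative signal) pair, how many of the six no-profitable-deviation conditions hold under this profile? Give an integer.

3

Weak (own payoff 604): to t=10 gives 932 − 161×10 = -678 → no gain ✓; to t=52 gives 1635 − 161×52 = -6737 → no gain ✓.
Strong (own payoff 1635 − 35×52 = -185): to t=0 gives 604 → profitable ✗; to t=10 gives 932 − 35×10 = 582 → profitable ✗.
Moderate (own payoff 932 − 83×10 = 102): to t=0 gives 604 → profitable ✗; to t=52 gives 1635 − 83×52 = -2681 → no gain ✓.
3 of the 6 constraints hold; not an equilibrium.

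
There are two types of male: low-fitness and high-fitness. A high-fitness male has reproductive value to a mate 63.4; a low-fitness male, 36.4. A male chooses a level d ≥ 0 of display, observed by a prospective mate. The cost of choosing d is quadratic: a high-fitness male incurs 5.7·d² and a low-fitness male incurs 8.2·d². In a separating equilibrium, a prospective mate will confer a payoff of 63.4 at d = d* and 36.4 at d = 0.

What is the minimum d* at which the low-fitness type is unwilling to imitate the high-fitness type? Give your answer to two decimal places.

The low-fitness type at d = 0 receives 36.4; imitating at d* yields 63.4 − 8.2·d*².
Indifference: 36.4 = 63.4 − 8.2·d*², so d*² = (63.4 − 36.4) / 8.2 ≈ 3.2927.
d* = √3.2927 ≈ 1.81.

1.81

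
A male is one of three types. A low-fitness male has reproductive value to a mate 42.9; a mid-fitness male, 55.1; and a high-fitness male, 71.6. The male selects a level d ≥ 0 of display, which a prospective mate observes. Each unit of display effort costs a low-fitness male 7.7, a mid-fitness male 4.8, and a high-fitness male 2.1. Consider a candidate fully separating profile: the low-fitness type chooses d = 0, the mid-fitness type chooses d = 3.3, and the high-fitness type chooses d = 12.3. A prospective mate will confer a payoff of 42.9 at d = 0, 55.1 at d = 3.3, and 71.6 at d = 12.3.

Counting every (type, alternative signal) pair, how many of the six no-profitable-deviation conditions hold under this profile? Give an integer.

High-fitness (own payoff 71.6 − 2.1×12.3 = 45.77): to d=0 gives 42.9 → no gain ✓; to d=3.3 gives 55.1 − 2.1×3.3 = 48.17 → profitable ✗.
Low-fitness (own payoff 42.9): to d=3.3 gives 55.1 − 7.7×3.3 = 29.69 → no gain ✓; to d=12.3 gives 71.6 − 7.7×12.3 = -23.11 → no gain ✓.
Mid-fitness (own payoff 55.1 − 4.8×3.3 = 39.26): to d=0 gives 42.9 → profitable ✗; to d=12.3 gives 71.6 − 4.8×12.3 = 12.56 → no gain ✓.
4 of the 6 constraints hold; not an equilibrium.

4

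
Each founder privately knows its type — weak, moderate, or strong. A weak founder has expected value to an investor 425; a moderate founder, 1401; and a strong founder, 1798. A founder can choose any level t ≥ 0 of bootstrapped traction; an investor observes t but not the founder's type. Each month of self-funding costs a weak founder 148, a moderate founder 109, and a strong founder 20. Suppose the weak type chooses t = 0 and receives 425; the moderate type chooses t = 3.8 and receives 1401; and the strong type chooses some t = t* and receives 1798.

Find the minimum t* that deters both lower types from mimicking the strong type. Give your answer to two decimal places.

9.28

Moderate type (on-path payoff 1401 − 109×3.8 = 986.8) won't mimic when 986.8 ≥ 1798 − 109·t*, i.e. t* ≥ 7.44.
Weak type (on-path payoff 425) won't mimic when 425 ≥ 1798 − 148·t*, i.e. t* ≥ 9.28.
Both must hold, so t* = max(9.28, 7.44) = 9.28. The weak type's constraint binds.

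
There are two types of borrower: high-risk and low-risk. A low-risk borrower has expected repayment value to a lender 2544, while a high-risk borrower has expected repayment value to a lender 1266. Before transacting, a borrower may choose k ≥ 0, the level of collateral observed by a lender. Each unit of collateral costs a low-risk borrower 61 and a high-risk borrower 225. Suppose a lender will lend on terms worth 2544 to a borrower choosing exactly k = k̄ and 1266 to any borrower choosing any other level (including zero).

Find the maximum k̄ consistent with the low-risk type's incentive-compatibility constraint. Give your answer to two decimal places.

Choosing k̄ yields the low-risk type 2544 − 61·k̄; choosing zero yields 1266.
The low-risk type is indifferent at 2544 − 61·k̄ = 1266, i.e. k̄ = (2544 − 1266) / 61 ≈ 20.95.
For any k̄ above 20.95 the low-risk type would rather pool at zero, so separation collapses.

20.95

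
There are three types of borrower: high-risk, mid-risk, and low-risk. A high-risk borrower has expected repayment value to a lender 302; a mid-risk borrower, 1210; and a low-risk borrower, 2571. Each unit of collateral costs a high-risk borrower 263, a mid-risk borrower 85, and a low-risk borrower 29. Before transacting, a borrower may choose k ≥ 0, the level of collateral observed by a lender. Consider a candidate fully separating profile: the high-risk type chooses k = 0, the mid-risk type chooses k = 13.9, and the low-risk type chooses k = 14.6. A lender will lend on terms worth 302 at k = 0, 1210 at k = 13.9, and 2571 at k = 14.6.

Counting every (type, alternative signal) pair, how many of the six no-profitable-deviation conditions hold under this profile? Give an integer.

High-risk (own payoff 302): to k=13.9 gives 1210 − 263×13.9 = -2445.7 → no gain ✓; to k=14.6 gives 2571 − 263×14.6 = -1268.8 → no gain ✓.
Low-risk (own payoff 2571 − 29×14.6 = 2147.6): to k=0 gives 302 → no gain ✓; to k=13.9 gives 1210 − 29×13.9 = 806.9 → no gain ✓.
Mid-risk (own payoff 1210 − 85×13.9 = 28.5): to k=0 gives 302 → profitable ✗; to k=14.6 gives 2571 − 85×14.6 = 1330 → profitable ✗.
4 of the 6 constraints hold; not an equilibrium.

4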